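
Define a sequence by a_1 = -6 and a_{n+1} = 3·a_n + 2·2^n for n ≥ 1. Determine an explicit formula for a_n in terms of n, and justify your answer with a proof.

a_n = -2^(n + 1) - 2·3^(n - 1)

Computing the first terms: a_1 = -6, a_2 = -14, a_3 = -34. This suggests a_n = -2^(n + 1) - 2·3^(n - 1).
Base case (n = 1): the formula gives -6 = -6 = a_1.
For the inductive step, assume it holds for an arbitrary p ≥ 1, so a_p = -2^(p + 1) - 2·3^(p - 1).
Then a_{p+1} = 3·a_p + 2·2^p = 3·(-2^(p + 1) - 2·3^(p - 1)) + 2·2^p = -2^(p + 2) - 2·3^p = -2^((p+1) + 1) - 2·3^((p+1) - 1),
which is the claimed formula at n = p+1.
This completes the induction.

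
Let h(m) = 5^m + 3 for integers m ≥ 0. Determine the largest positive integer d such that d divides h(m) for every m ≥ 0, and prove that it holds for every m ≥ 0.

Computing the first values: h(0) = 4 and h(1) = 8; gcd(4, 8) = 4, so d ≤ 4.
We prove 4 | 5^m + 3 for all m ≥ 0 by induction on m.
When m = 0: h(0) = 4 = 4·(1), so 4 | h(0).
Inductive step: assume the claim holds for m = k, i.e. 4 | h(k). Then
h(k+1) = 5^(k+1) + 3 = 5·(5^k + 3) - 12 = 5·h(k) - 12. The first term is divisible by 4 by the inductive hypothesis, and -12 is divisible by 4. Hence 4 | h(k+1).
This completes the induction.
Therefore the largest such d is 4.

d = 4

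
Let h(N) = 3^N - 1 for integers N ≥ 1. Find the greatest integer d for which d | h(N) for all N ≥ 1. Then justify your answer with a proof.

Computing the first values: h(1) = 2 and h(2) = 8; gcd(2, 8) = 2, so d ≤ 2.
We prove 2 | 3^N - 1 for all N ≥ 1 by induction on N.
For the base case N = 1: h(1) = 2 = 2·(1), so 2 | h(1).
Inductive step: suppose the statement holds for some k ≥ 1, i.e. 2 | h(k). Then
3^{k+1} − 1^{k+1} = 3·3^k − 1·1^k = 3·(3^k − 1^k) + (2)·1^k. The first term is divisible by 2 by the inductive hypothesis, and the second term (2)·1^k is divisible by 2 since 2 | 2. Hence 2 | h(k+1).
By the principle of mathematical induction, the result holds for all N ≥ 1.
Therefore the largest such d is 2.

d = 2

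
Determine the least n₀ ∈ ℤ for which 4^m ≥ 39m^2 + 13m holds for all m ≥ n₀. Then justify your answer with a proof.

n₀ = 6

At m = 5: 1024 < 1040, so the inequality fails and n₀ ≥ 6. We prove 4^m ≥ 39m^2 + 13m for all m ≥ 6.
Base case (m = 6): 4^m = 4096 and 39m^2 + 13m = 1482, so 4096 ≥ 1482.
Suppose the result is true for m = r, so 4^r ≥ 39r^2 + 13r.
Then 4^(r + 1) = 4·(4^r) ≥ 4·(39r^2 + 13r).
Also, for r ≥ 6 we have 4·(39r^2 + 13r) ≥ 39(r+1)^2 + 13(r+1), since 4·(39r^2 + 13r) − (39(r+1)^2 + 13(r+1)) = 117r^2 - 39r - 52, which is nonnegative for all r ≥ 6.
Combining, 4^(r + 1) ≥ 39(r+1)^2 + 13(r+1).
By induction, the statement is established for all m ≥ 6.
Hence the smallest such n₀ is 6.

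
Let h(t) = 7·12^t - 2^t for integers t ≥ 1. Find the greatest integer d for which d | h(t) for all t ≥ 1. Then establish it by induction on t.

Computing the first values: h(1) = 82 and h(2) = 1004; gcd(82, 1004) = 2, so d ≤ 2.
We prove 2 | 7·12^t - 2^t for all t ≥ 1 by induction on t.
Base case (t = 1): h(1) = 82 = 2·(41), so 2 | h(1).
Inductive step: assume the claim holds for t = r, i.e. 2 | h(r). Then
h(r+1) − 12·h(r) = (7·12^(r+1) - 2^(r+1)) − 12·(7·12^r - 2^r) = (-1)·2^r·(2 − 12) = (10)·2^r. Since 2 | h(r) by the inductive hypothesis, 2 | 12·h(r); and 2 | 10 since 10 = 2·5. Therefore 2 | h(r+1).
Hence, by induction on t, the claim holds for every t ≥ 1.
Therefore the largest such d is 2.

d = 2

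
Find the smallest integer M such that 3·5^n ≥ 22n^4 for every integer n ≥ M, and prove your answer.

At n = 5: 9375 < 13750, so the inequality fails and M ≥ 6. We prove 3·5^n ≥ 22n^4 for all n ≥ 6.
Base case (n = 6): 3·5^n = 46875 and 22n^4 = 28512, so 46875 ≥ 28512.
Inductive step: suppose the statement holds for some r ≥ 6, so 3·5^r ≥ 22r^4.
Then 3·5^(r + 1) = 5·(3·5^r) ≥ 5·(22r^4).
Also, for r ≥ 6 we have 5·(22r^4) ≥ 22(r+1)^4, since 5 ≥ (1 + 1/r)^4 for all r ≥ 6.
Combining, 3·5^(r + 1) ≥ 22(r+1)^4.
This completes the induction.
Hence the smallest such M is 6.

M = 6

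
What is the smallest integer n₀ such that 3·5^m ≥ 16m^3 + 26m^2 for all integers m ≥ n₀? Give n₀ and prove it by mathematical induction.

n₀ = 4

At m = 3: 375 < 666, so the inequality fails and n₀ ≥ 4. We prove 3·5^m ≥ 16m^3 + 26m^2 for all m ≥ 4.
For the base case m = 4: 3·5^m = 1875 and 16m^3 + 26m^2 = 1440, so 1875 ≥ 1440.
Inductive step: suppose the statement holds for some k ≥ 4, so 3·5^k ≥ 16k^3 + 26k^2.
Then 3·5^(k + 1) = 5·(3·5^k) ≥ 5·(16k^3 + 26k^2).
Also, for k ≥ 4 we have 5·(16k^3 + 26k^2) ≥ 16(k+1)^3 + 26(k+1)^2, since 5·(16k^3 + 26k^2) − (16(k+1)^3 + 26(k+1)^2) = 64k^3 + 56k^2 - 100k - 42, which is nonnegative for all k ≥ 4.
Combining, 3·5^(k + 1) ≥ 16(k+1)^3 + 26(k+1)^2.
By the principle of mathematical induction, the result holds for all m ≥ 4.
Hence the smallest such n₀ is 4.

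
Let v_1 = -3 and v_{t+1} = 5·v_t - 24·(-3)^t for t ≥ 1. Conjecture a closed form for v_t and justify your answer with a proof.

Computing the first terms: v_1 = -3, v_2 = 57, v_3 = 69. This suggests v_t = -(-3)^(t + 1) + 6·5^(t - 1).
When t = 1: the formula gives -3 = -3 = v_1.
For the inductive step, assume it holds for an arbitrary k ≥ 1, so v_k = -(-3)^(k + 1) + 6·5^(k - 1).
Then v_{k+1} = 5·v_k - 24·(-3)^k = 5·(-(-3)^(k + 1) + 6·5^(k - 1)) - 24·(-3)^k = -(-3)^(k + 2) + 6·5^k = -(-3)^((k+1) + 1) + 6·5^((k+1) - 1),
which is the claimed formula at t = k+1.
This completes the induction.

v_t = -(-3)^(t + 1) + 6·5^(t - 1)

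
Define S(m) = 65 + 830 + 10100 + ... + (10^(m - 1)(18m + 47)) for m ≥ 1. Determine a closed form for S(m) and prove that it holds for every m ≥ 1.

S(m) = 10^m(2m + 5) - 5

We claim S(m) = 10^m(2m + 5) - 5 for all m ≥ 1.
For the base case m = 1: S(1) = 65, and the closed form gives 65. They agree.
Suppose the result is true for m = j, so S(j) = 10^j(2j + 5) - 5.
Then S(j+1) = S(j) + (10^j(18j + 65)) = (10^j(2j + 5) - 5) + (10^j(18j + 65)).
Simplifying, S(j+1) = 20·10^j·j + 70·10^j - 5 = 10^(j+1)(2(j+1) + 5) - 5,
which is the closed form with m = j+1.
This completes the induction.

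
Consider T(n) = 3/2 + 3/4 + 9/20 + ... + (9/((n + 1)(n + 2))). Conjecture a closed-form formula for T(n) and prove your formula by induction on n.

We claim T(n) = 9n/(2(n + 2)) for all n ≥ 1.
Base case (n = 1): T(1) = 3/2, and the closed form gives 3/2. They agree.
Inductive step: suppose the statement holds for some j ≥ 1, so T(j) = 9j/(2(j + 2)).
Then T(j+1) = T(j) + (9/((j + 2)(j + 3))) = (9j/(2(j + 2))) + (9/((j + 2)(j + 3))).
Simplifying, T(j+1) = 9(j + 1)/(2(j + 3)) = 9(j+1)/(2((j+1) + 2)),
which is the closed form with n = j+1.
This completes the induction.

T(n) = 9n/(2(n + 2))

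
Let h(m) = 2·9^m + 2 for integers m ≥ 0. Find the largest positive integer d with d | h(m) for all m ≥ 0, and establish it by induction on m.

d = 4

Computing the first values: h(0) = 4 and h(1) = 20; gcd(4, 20) = 4, so d ≤ 4.
We prove 4 | 2·9^m + 2 for all m ≥ 0 by induction on m.
When m = 0: h(0) = 4 = 4·(1), so 4 | h(0).
Inductive step: assume the claim holds for m = j, i.e. 4 | h(j). Then
h(j+1) = 2·9^(j+1) + 2 = 9·(2·9^j + 2) - 16 = 9·h(j) - 16. The first term is divisible by 4 by the inductive hypothesis, and -16 is divisible by 4. Hence 4 | h(j+1).
By the principle of mathematical induction, the result holds for all m ≥ 0.
Therefore the largest such d is 4.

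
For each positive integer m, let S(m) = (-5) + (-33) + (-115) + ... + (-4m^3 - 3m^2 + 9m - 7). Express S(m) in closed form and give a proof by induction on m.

S(m) = -m(m^3 + 3m^2 - 2m + 3)

We claim S(m) = -m(m^3 + 3m^2 - 2m + 3) for all m ≥ 1.
Base step (m = 1): S(1) = -5, and the closed form gives -5. They agree.
Inductive step: suppose the statement holds for some k ≥ 1, so S(k) = k(-k^3 - 3k^2 + 2k - 3).
Then S(k+1) = S(k) + (-4k^3 - 15k^2 - 9k - 5) = (k(-k^3 - 3k^2 + 2k - 3)) + (-4k^3 - 15k^2 - 9k - 5).
Simplifying, S(k+1) = -(k + 1)(k^3 + 6k^2 + 7k + 5) = -(k+1)((k+1)^3 + 3(k+1)^2 - 2(k+1) + 3),
which is the closed form with m = k+1.
By induction, the statement is established for all m ≥ 1.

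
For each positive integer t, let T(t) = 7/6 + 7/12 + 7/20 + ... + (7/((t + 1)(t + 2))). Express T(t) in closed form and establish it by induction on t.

T(t) = 7t/(2(t + 2))

We claim T(t) = 7t/(2(t + 2)) for all t ≥ 1.
For the base case t = 1: T(1) = 7/6, and the closed form gives 7/6. They agree.
For the inductive step, assume it holds for an arbitrary r ≥ 1, so T(r) = 7r/(2(r + 2)).
Then T(r+1) = T(r) + (7/((r + 2)(r + 3))) = (7r/(2(r + 2))) + (7/((r + 2)(r + 3))).
Simplifying, T(r+1) = 7(r + 1)/(2(r + 3)) = 7(r+1)/(2((r+1) + 2)),
which is the closed form with t = r+1.
By induction, the statement is established for all t ≥ 1.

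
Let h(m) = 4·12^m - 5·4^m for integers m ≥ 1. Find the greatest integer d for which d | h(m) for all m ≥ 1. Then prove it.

d = 4

Computing the first values: h(1) = 28 and h(2) = 496; gcd(28, 496) = 4, so d ≤ 4.
We prove 4 | 4·12^m - 5·4^m for all m ≥ 1 by induction on m.
Base step (m = 1): h(1) = 28 = 4·(7), so 4 | h(1).
For the inductive step, assume it holds for an arbitrary r ≥ 1, i.e. 4 | h(r). Then
h(r+1) − 12·h(r) = (4·12^(r+1) - 5·4^(r+1)) − 12·(4·12^r - 5·4^r) = (-5)·4^r·(4 − 12) = (40)·4^r. Since 4 | h(r) by the inductive hypothesis, 4 | 12·h(r); and 4 | 40 since 40 = 4·10. Therefore 4 | h(r+1).
By the principle of mathematical induction, the result holds for all m ≥ 1.
Therefore the largest such d is 4.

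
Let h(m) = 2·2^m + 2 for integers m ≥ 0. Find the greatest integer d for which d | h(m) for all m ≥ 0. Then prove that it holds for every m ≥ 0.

d = 2

Computing the first values: h(0) = 4 and h(1) = 6; gcd(4, 6) = 2, so d ≤ 2.
We prove 2 | 2·2^m + 2 for all m ≥ 0 by induction on m.
When m = 0: h(0) = 4 = 2·(2), so 2 | h(0).
Suppose the result is true for m = p, i.e. 2 | h(p). Then
h(p+1) = 2·2^(p+1) + 2 = 2·(2·2^p + 2) - 2 = 2·h(p) - 2. The first term is divisible by 2 by the inductive hypothesis, and -2 is divisible by 2. Hence 2 | h(p+1).
By the principle of mathematical induction, the result holds for all m ≥ 0.
Therefore the largest such d is 2.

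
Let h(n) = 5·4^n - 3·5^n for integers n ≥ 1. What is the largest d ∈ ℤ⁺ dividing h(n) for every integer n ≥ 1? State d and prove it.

d = 5

Computing the first values: h(1) = 5 and h(2) = 5; gcd(5, 5) = 5, so d ≤ 5.
We prove 5 | 5·4^n - 3·5^n for all n ≥ 1 by induction on n.
For the base case n = 1: h(1) = 5 = 5·(1), so 5 | h(1).
Inductive step: assume the claim holds for n = k, i.e. 5 | h(k). Then
h(k+1) − 5·h(k) = (5·4^(k+1) - 3·5^(k+1)) − 5·(5·4^k - 3·5^k) = (5)·4^k·(4 − 5) = (-5)·4^k. Since 5 | h(k) by the inductive hypothesis, 5 | 5·h(k); and 5 | -5 since -5 = 5·-1. Therefore 5 | h(k+1).
By induction, the statement is established for all n ≥ 1.
Therefore the largest such d is 5.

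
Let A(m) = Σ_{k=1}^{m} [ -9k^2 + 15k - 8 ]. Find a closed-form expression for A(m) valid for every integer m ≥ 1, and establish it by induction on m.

We claim A(m) = -m(3m^2 - 3m + 2) for all m ≥ 1.
Base step (m = 1): A(1) = -2, and the closed form gives -2. They agree.
For the inductive step, assume it holds for an arbitrary k ≥ 1, so A(k) = k(-3k^2 + 3k - 2).
Then A(k+1) = A(k) + (15k - 9(k + 1)^2 + 7) = (k(-3k^2 + 3k - 2)) + (15k - 9(k + 1)^2 + 7).
Simplifying, A(k+1) = -(k + 1)(3k^2 + 3k + 2) = -(k+1)(3(k+1)^2 - 3(k+1) + 2),
which is the closed form with m = k+1.
This completes the induction.

A(m) = -m(3m^2 - 3m + 2)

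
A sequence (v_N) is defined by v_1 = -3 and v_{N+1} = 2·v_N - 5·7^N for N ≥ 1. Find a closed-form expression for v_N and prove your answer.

v_N = 2^(N + 1) - 7^N

Computing the first terms: v_1 = -3, v_2 = -41, v_3 = -327. This suggests v_N = 2^(N + 1) - 7^N.
When N = 1: the formula gives -3 = -3 = v_1.
For the inductive step, assume it holds for an arbitrary m ≥ 1, so v_m = 2^(m + 1) - 7^m.
Then v_{m+1} = 2·v_m - 5·7^m = 2·(2^(m + 1) - 7^m) - 5·7^m = 2^(m + 2) - 7^(m + 1) = 2^((m+1) + 1) - 7^(m+1),
which is the claimed formula at N = m+1.
By induction, the statement is established for all N ≥ 1.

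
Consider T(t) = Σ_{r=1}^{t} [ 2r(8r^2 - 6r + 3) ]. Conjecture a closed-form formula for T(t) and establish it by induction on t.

T(t) = t(t + 1)(4t^2 + 1)

We claim T(t) = t(t + 1)(4t^2 + 1) for all t ≥ 1.
Base case (t = 1): T(1) = 10, and the closed form gives 10. They agree.
For the inductive step, assume it holds for an arbitrary r ≥ 1, so T(r) = r(4r^3 + 4r^2 + r + 1).
Then T(r+1) = T(r) + (16r^3 + 36r^2 + 30r + 10) = (r(4r^3 + 4r^2 + r + 1)) + (16r^3 + 36r^2 + 30r + 10).
Simplifying, T(r+1) = (r + 1)(r + 2)(4r^2 + 8r + 5) = (r+1)((r+1) + 1)(4(r+1)^2 + 1),
which is the closed form with t = r+1.
This completes the induction.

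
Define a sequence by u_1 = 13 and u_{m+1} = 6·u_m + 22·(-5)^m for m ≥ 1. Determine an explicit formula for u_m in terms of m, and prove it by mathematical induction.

Computing the first terms: u_1 = 13, u_2 = -32, u_3 = 358. This suggests u_m = -2(-5)^m + 3·6^(m - 1).
Base step (m = 1): the formula gives 13 = 13 = u_1.
Inductive step: assume the claim holds for m = r, so u_r = -2(-5)^r + 3·6^(r - 1).
Then u_{r+1} = 6·u_r + 22·(-5)^r = 6·(-2(-5)^r + 3·6^(r - 1)) + 22·(-5)^r = -2(-5)^(r + 1) + 3·6^r = -2(-5)^(r+1) + 3·6^((r+1) - 1),
which is the claimed formula at m = r+1.
This completes the induction.

u_m = -2(-5)^m + 3·6^(m - 1)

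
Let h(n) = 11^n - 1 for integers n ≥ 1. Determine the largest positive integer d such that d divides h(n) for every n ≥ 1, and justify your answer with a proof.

d = 10

Computing the first values: h(1) = 10 and h(2) = 120; gcd(10, 120) = 10, so d ≤ 10.
We prove 10 | 11^n - 1 for all n ≥ 1 by induction on n.
For the base case n = 1: h(1) = 10 = 10·(1), so 10 | h(1).
Inductive step: assume the claim holds for n = p, i.e. 10 | h(p). Then
11^{p+1} − 1^{p+1} = 11·11^p − 1·1^p = 11·(11^p − 1^p) + (10)·1^p. The first term is divisible by 10 by the inductive hypothesis, and the second term (10)·1^p is divisible by 10 since 10 | 10. Hence 10 | h(p+1).
Hence, by induction on n, the claim holds for every n ≥ 1.
Therefore the largest such d is 10.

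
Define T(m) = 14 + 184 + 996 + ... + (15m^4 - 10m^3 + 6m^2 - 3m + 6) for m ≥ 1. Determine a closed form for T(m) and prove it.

We claim T(m) = m(3m^4 + 5m^3 + 2m^2 - m + 5) for all m ≥ 1.
Base case (m = 1): T(1) = 14, and the closed form gives 14. They agree.
Inductive step: assume the claim holds for m = r, so T(r) = r(3r^4 + 5r^3 + 2r^2 - r + 5).
Then T(r+1) = T(r) + (15r^4 + 50r^3 + 66r^2 + 39r + 14) = (r(3r^4 + 5r^3 + 2r^2 - r + 5)) + (15r^4 + 50r^3 + 66r^2 + 39r + 14).
Simplifying, T(r+1) = (r + 1)(3r^4 + 17r^3 + 35r^2 + 30r + 14) = (r+1)(3(r+1)^4 + 5(r+1)^3 + 2(r+1)^2 - (r+1) + 5),
which is the closed form with m = r+1.
This completes the induction.

T(m) = m(3m^4 + 5m^3 + 2m^2 - m + 5)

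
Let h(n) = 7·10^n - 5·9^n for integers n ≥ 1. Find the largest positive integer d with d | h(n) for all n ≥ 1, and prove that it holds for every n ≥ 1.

d = 5

Computing the first values: h(1) = 25 and h(2) = 295; gcd(25, 295) = 5, so d ≤ 5.
We prove 5 | 7·10^n - 5·9^n for all n ≥ 1 by induction on n.
When n = 1: h(1) = 25 = 5·(5), so 5 | h(1).
Suppose the result is true for n = j, i.e. 5 | h(j). Then
h(j+1) − 10·h(j) = (7·10^(j+1) - 5·9^(j+1)) − 10·(7·10^j - 5·9^j) = (-5)·9^j·(9 − 10) = (5)·9^j. Since 5 | h(j) by the inductive hypothesis, 5 | 10·h(j); and 5 | 5 since 5 = 5·1. Therefore 5 | h(j+1).
Hence, by induction on n, the claim holds for every n ≥ 1.
Therefore the largest such d is 5.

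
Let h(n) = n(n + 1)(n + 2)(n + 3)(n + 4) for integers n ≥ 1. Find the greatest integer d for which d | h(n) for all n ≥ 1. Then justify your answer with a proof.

d = 120

Computing the first values: h(1) = 120 and h(2) = 720; gcd(120, 720) = 120, so d ≤ 120.
We prove 120 | n(n + 1)(n + 2)(n + 3)(n + 4) for all n ≥ 1 by induction on n.
For the base case n = 1: h(1) = 120 = 120·(1), so 120 | h(1).
Suppose the result is true for n = r, i.e. 120 | h(r). Then
h(r+1) − h(r) = (r+1)·(r+2)·(r+3)·(r+4)·(r+5) − r·(r+1)·(r+2)·(r+3)·(r+4) = (r+1)·(r+2)·(r+3)·(r+4)·[(r+5) − r] = 5·(r+1)·(r+2)·(r+3)·(r+4). The product of 4 consecutive integers is divisible by (4)! = 24, so h(r+1) − h(r) is divisible by 5·24 = 120. By the inductive hypothesis 120 | h(r), hence 120 | h(r+1).
This completes the induction.
Therefore the largest such d is 120.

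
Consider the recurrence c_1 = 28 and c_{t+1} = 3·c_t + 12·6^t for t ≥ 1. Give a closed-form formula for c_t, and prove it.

c_t = 4·3^(t - 1) + 4·6^t

Computing the first terms: c_1 = 28, c_2 = 156, c_3 = 900. This suggests c_t = 4·3^(t - 1) + 4·6^t.
Base step (t = 1): the formula gives 28 = 28 = c_1.
Inductive step: suppose the statement holds for some i ≥ 1, so c_i = 4·3^(i - 1) + 4·6^i.
Then c_{i+1} = 3·c_i + 12·6^i = 3·(4·3^(i - 1) + 4·6^i) + 12·6^i = 4·3^i + 4·6^(i + 1) = 4·3^((i+1) - 1) + 4·6^(i+1),
which is the claimed formula at t = i+1.
This completes the induction.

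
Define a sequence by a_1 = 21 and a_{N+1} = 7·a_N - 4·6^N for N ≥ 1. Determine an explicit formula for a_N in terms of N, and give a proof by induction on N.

Computing the first terms: a_1 = 21, a_2 = 123, a_3 = 717. This suggests a_N = 4·6^N - 3·7^(N - 1).
Base case (N = 1): the formula gives 21 = 21 = a_1.
Suppose the result is true for N = i, so a_i = 4·6^i - 3·7^(i - 1).
Then a_{i+1} = 7·a_i - 4·6^i = 7·(4·6^i - 3·7^(i - 1)) - 4·6^i = 4·6^(i + 1) - 3·7^i = 4·6^(i+1) - 3·7^((i+1) - 1),
which is the claimed formula at N = i+1.
Hence, by induction on N, the claim holds for every N ≥ 1.

a_N = 4·6^N - 3·7^(N - 1)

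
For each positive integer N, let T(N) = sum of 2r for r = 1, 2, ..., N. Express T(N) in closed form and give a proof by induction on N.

We claim T(N) = N(N + 1) for all N ≥ 1.
When N = 1: T(1) = 2, and the closed form gives 2. They agree.
Inductive step: assume the claim holds for N = r, so T(r) = r(r + 1).
Then T(r+1) = T(r) + (2r + 2) = (r(r + 1)) + (2r + 2).
Simplifying, T(r+1) = (r + 1)(r + 2) = (r+1)((r+1) + 1),
which is the closed form with N = r+1.
By the principle of mathematical induction, the result holds for all N ≥ 1.

T(N) = N(N + 1)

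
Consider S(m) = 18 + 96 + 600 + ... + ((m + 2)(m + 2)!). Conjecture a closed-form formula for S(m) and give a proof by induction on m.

S(m) = (m + 3)! - 6

We claim S(m) = (m + 3)! - 6 for all m ≥ 1.
Base step (m = 1): S(1) = 18, and the closed form gives 18. They agree.
Inductive step: assume the claim holds for m = i, so S(i) = (i + 3)! - 6.
Then S(i+1) = S(i) + ((i + 3)(i + 3)!) = ((i + 3)! - 6) + ((i + 3)(i + 3)!).
Simplifying, S(i+1) = ((i+1) + 3)! - 6,
which is the closed form with m = i+1.
By induction, the statement is established for all m ≥ 1.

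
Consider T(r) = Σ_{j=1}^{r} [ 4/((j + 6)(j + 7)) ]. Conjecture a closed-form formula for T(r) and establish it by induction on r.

We claim T(r) = 4r/(7(r + 7)) for all r ≥ 1.
When r = 1: T(1) = 1/14, and the closed form gives 1/14. They agree.
Inductive step: assume the claim holds for r = j, so T(j) = 4j/(7(j + 7)).
Then T(j+1) = T(j) + (4/((j + 7)(j + 8))) = (4j/(7(j + 7))) + (4/((j + 7)(j + 8))).
Simplifying, T(j+1) = 4(j + 1)/(7(j + 8)) = 4(j+1)/(7((j+1) + 7)),
which is the closed form with r = j+1.
This completes the induction.

T(r) = 4r/(7(r + 7))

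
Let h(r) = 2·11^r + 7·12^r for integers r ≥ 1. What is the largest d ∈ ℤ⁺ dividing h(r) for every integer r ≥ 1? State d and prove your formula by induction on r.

Computing the first values: h(1) = 106 and h(2) = 1250; gcd(106, 1250) = 2, so d ≤ 2.
We prove 2 | 2·11^r + 7·12^r for all r ≥ 1 by induction on r.
When r = 1: h(1) = 106 = 2·(53), so 2 | h(1).
For the inductive step, assume it holds for an arbitrary i ≥ 1, i.e. 2 | h(i). Then
h(i+1) − 12·h(i) = (2·11^(i+1) + 7·12^(i+1)) − 12·(2·11^i + 7·12^i) = (2)·11^i·(11 − 12) = (-2)·11^i. Since 2 | h(i) by the inductive hypothesis, 2 | 12·h(i); and 2 | -2 since -2 = 2·-1. Therefore 2 | h(i+1).
Hence, by induction on r, the claim holds for every r ≥ 1.
Therefore the largest such d is 2.

d = 2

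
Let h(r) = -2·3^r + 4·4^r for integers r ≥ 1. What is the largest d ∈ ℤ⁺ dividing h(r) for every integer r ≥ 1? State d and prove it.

d = 2

Computing the first values: h(1) = 10 and h(2) = 46; gcd(10, 46) = 2, so d ≤ 2.
We prove 2 | -2·3^r + 4·4^r for all r ≥ 1 by induction on r.
When r = 1: h(1) = 10 = 2·(5), so 2 | h(1).
Inductive step: suppose the statement holds for some j ≥ 1, i.e. 2 | h(j). Then
h(j+1) − 4·h(j) = (-2·3^(j+1) + 4·4^(j+1)) − 4·(-2·3^j + 4·4^j) = (-2)·3^j·(3 − 4) = (2)·3^j. Since 2 | h(j) by the inductive hypothesis, 2 | 4·h(j); and 2 | 2 since 2 = 2·1. Therefore 2 | h(j+1).
By induction, the statement is established for all r ≥ 1.
Therefore the largest such d is 2.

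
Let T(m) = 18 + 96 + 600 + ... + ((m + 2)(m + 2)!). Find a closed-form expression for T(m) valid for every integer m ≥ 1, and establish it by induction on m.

T(m) = (m + 3)! - 6

We claim T(m) = (m + 3)! - 6 for all m ≥ 1.
Base case (m = 1): T(1) = 18, and the closed form gives 18. They agree.
For the inductive step, assume it holds for an arbitrary p ≥ 1, so T(p) = (p + 3)! - 6.
Then T(p+1) = T(p) + ((p + 3)(p + 3)!) = ((p + 3)! - 6) + ((p + 3)(p + 3)!).
Simplifying, T(p+1) = ((p+1) + 3)! - 6,
which is the closed form with m = p+1.
Hence, by induction on m, the claim holds for every m ≥ 1.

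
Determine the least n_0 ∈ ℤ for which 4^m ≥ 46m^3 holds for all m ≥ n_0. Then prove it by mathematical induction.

n_0 = 7

At m = 6: 4096 < 9936, so the inequality fails and n_0 ≥ 7. We prove 4^m ≥ 46m^3 for all m ≥ 7.
For the base case m = 7: 4^m = 16384 and 46m^3 = 15778, so 16384 ≥ 15778.
Inductive step: suppose the statement holds for some k ≥ 7, so 4^k ≥ 46k^3.
Then 4^(k + 1) = 4·(4^k) ≥ 4·(46k^3).
Also, for k ≥ 7 we have 4·(46k^3) ≥ 46(k+1)^3, since 4 ≥ (1 + 1/k)^3 for all k ≥ 7.
Combining, 4^(k + 1) ≥ 46(k+1)^3.
This completes the induction.
Hence the smallest such n_0 is 7.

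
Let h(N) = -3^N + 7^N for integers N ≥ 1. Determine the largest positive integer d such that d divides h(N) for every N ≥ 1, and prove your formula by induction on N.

Computing the first values: h(1) = 4 and h(2) = 40; gcd(4, 40) = 4, so d ≤ 4.
We prove 4 | -3^N + 7^N for all N ≥ 1 by induction on N.
For the base case N = 1: h(1) = 4 = 4·(1), so 4 | h(1).
Inductive step: suppose the statement holds for some i ≥ 1, i.e. 4 | h(i). Then
7^{i+1} − 3^{i+1} = 7·7^i − 3·3^i = 7·(7^i − 3^i) + (4)·3^i. The first term is divisible by 4 by the inductive hypothesis, and the second term (4)·3^i is divisible by 4 since 4 | 4. Hence 4 | h(i+1).
By induction, the statement is established for all N ≥ 1.
Therefore the largest such d is 4.

d = 4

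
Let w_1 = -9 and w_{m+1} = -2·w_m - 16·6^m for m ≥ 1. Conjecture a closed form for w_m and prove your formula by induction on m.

w_m = 3(-2)^(m - 1) - 2·6^m

Computing the first terms: w_1 = -9, w_2 = -78, w_3 = -420. This suggests w_m = 3(-2)^(m - 1) - 2·6^m.
Base case (m = 1): the formula gives -9 = -9 = w_1.
For the inductive step, assume it holds for an arbitrary r ≥ 1, so w_r = 3(-2)^(r - 1) - 2·6^r.
Then w_{r+1} = -2·w_r - 16·6^r = -2·(3(-2)^(r - 1) - 2·6^r) - 16·6^r = 3(-2)^r - 2·6^(r + 1) = 3(-2)^((r+1) - 1) - 2·6^(r+1),
which is the claimed formula at m = r+1.
By the principle of mathematical induction, the result holds for all m ≥ 1.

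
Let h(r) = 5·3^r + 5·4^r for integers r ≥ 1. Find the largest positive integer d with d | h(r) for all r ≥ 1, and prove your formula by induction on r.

Computing the first values: h(1) = 35 and h(2) = 125; gcd(35, 125) = 5, so d ≤ 5.
We prove 5 | 5·3^r + 5·4^r for all r ≥ 1 by induction on r.
When r = 1: h(1) = 35 = 5·(7), so 5 | h(1).
Suppose the result is true for r = k, i.e. 5 | h(k). Then
h(k+1) − 4·h(k) = (5·3^(k+1) + 5·4^(k+1)) − 4·(5·3^k + 5·4^k) = (5)·3^k·(3 − 4) = (-5)·3^k. Since 5 | h(k) by the inductive hypothesis, 5 | 4·h(k); and 5 | -5 since -5 = 5·-1. Therefore 5 | h(k+1).
Hence, by induction on r, the claim holds for every r ≥ 1.
Therefore the largest such d is 5.

d = 5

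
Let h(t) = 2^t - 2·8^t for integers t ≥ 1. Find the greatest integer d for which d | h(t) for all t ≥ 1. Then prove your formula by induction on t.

d = 2

Computing the first values: h(1) = -14 and h(2) = -124; gcd(-14, -124) = 2, so d ≤ 2.
We prove 2 | 2^t - 2·8^t for all t ≥ 1 by induction on t.
For the base case t = 1: h(1) = -14 = 2·(-7), so 2 | h(1).
Inductive step: assume the claim holds for t = p, i.e. 2 | h(p). Then
h(p+1) − 8·h(p) = (2^(p+1) - 2·8^(p+1)) − 8·(2^p - 2·8^p) = (1)·2^p·(2 − 8) = (-6)·2^p. Since 2 | h(p) by the inductive hypothesis, 2 | 8·h(p); and 2 | -6 since -6 = 2·-3. Therefore 2 | h(p+1).
This completes the induction.
Therefore the largest such d is 2.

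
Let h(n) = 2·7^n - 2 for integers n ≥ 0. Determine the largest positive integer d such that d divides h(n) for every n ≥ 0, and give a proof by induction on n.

Computing the first values: h(0) = 0 and h(1) = 12; gcd(0, 12) = 12, so d ≤ 12.
We prove 12 | 2·7^n - 2 for all n ≥ 0 by induction on n.
Base case (n = 0): h(0) = 0 = 12·(0), so 12 | h(0).
For the inductive step, assume it holds for an arbitrary j ≥ 0, i.e. 12 | h(j). Then
h(j+1) = 2·7^(j+1) - 2 = 7·(2·7^j - 2) + 12 = 7·h(j) + 12. The first term is divisible by 12 by the inductive hypothesis, and 12 is divisible by 12. Hence 12 | h(j+1).
Hence, by induction on n, the claim holds for every n ≥ 0.
Therefore the largest such d is 12.

d = 12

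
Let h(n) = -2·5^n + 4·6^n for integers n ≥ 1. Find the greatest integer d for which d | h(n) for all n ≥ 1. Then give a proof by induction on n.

Computing the first values: h(1) = 14 and h(2) = 94; gcd(14, 94) = 2, so d ≤ 2.
We prove 2 | -2·5^n + 4·6^n for all n ≥ 1 by induction on n.
For the base case n = 1: h(1) = 14 = 2·(7), so 2 | h(1).
Inductive step: suppose the statement holds for some r ≥ 1, i.e. 2 | h(r). Then
h(r+1) − 6·h(r) = (-2·5^(r+1) + 4·6^(r+1)) − 6·(-2·5^r + 4·6^r) = (-2)·5^r·(5 − 6) = (2)·5^r. Since 2 | h(r) by the inductive hypothesis, 2 | 6·h(r); and 2 | 2 since 2 = 2·1. Therefore 2 | h(r+1).
By induction, the statement is established for all n ≥ 1.
Therefore the largest such d is 2.

d = 2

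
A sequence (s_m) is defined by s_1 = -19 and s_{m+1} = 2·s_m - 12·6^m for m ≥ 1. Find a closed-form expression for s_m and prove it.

Computing the first terms: s_1 = -19, s_2 = -110, s_3 = -652. This suggests s_m = -2^(m - 1) - 3·6^m.
For the base case m = 1: the formula gives -19 = -19 = s_1.
Inductive step: assume the claim holds for m = i, so s_i = -2^(i - 1) - 3·6^i.
Then s_{i+1} = 2·s_i - 12·6^i = 2·(-2^(i - 1) - 3·6^i) - 12·6^i = -2^i - 3·6^(i + 1) = -2^((i+1) - 1) - 3·6^(i+1),
which is the claimed formula at m = i+1.
By induction, the statement is established for all m ≥ 1.

s_m = -2^(m - 1) - 3·6^m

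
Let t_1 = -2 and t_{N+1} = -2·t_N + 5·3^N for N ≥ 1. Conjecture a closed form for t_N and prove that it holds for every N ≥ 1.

t_N = -5(-2)^(N - 1) + 3^N

Computing the first terms: t_1 = -2, t_2 = 19, t_3 = 7. This suggests t_N = -5(-2)^(N - 1) + 3^N.
Base step (N = 1): the formula gives -2 = -2 = t_1.
Inductive step: assume the claim holds for N = i, so t_i = -5(-2)^(i - 1) + 3^i.
Then t_{i+1} = -2·t_i + 5·3^i = -2·(-5(-2)^(i - 1) + 3^i) + 5·3^i = -5(-2)^i + 3^(i + 1) = -5(-2)^((i+1) - 1) + 3^(i+1),
which is the claimed formula at N = i+1.
This completes the induction.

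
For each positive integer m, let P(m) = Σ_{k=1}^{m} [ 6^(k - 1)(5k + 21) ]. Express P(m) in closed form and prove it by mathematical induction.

We claim P(m) = 6^m(m + 4) - 4 for all m ≥ 1.
When m = 1: P(1) = 26, and the closed form gives 26. They agree.
Suppose the result is true for m = k, so P(k) = 6^k(k + 4) - 4.
Then P(k+1) = P(k) + (6^k(5k + 26)) = (6^k(k + 4) - 4) + (6^k(5k + 26)).
Simplifying, P(k+1) = 6·6^k·k + 30·6^k - 4 = 6^(k+1)((k+1) + 4) - 4,
which is the closed form with m = k+1.
By the principle of mathematical induction, the result holds for all m ≥ 1.

P(m) = 6^m(m + 4) - 4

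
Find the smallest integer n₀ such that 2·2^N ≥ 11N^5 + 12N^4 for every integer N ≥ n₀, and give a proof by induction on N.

n₀ = 27

At N = 26: 134217728 < 136178848, so the inequality fails and n₀ ≥ 27. We prove 2·2^N ≥ 11N^5 + 12N^4 for all N ≥ 27.
For the base case N = 27: 2·2^N = 268435456 and 11N^5 + 12N^4 = 164215269, so 268435456 ≥ 164215269.
Suppose the result is true for N = j, so 2·2^j ≥ 11j^5 + 12j^4.
Then 2·2^(j + 1) = 2·(2·2^j) ≥ 2·(11j^5 + 12j^4).
Also, for j ≥ 27 we have 2·(11j^5 + 12j^4) ≥ 11(j+1)^5 + 12(j+1)^4, since 2·(11j^5 + 12j^4) − (11(j+1)^5 + 12(j+1)^4) = 11j^5 - 43j^4 - 158j^3 - 182j^2 - 103j - 23, which is nonnegative for all j ≥ 27.
Combining, 2·2^(j + 1) ≥ 11(j+1)^5 + 12(j+1)^4.
By induction, the statement is established for all N ≥ 27.
Hence the smallest such n₀ is 27.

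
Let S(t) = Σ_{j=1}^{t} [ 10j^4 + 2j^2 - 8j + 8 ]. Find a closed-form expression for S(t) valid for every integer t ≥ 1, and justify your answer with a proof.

We claim S(t) = t(2t^4 + 5t^3 + 4t^2 - 3t + 4) for all t ≥ 1.
When t = 1: S(1) = 12, and the closed form gives 12. They agree.
Suppose the result is true for t = j, so S(j) = j(2j^4 + 5j^3 + 4j^2 - 3j + 4).
Then S(j+1) = S(j) + (-8j + 10(j + 1)^4 + 2(j + 1)^2) = (j(2j^4 + 5j^3 + 4j^2 - 3j + 4)) + (-8j + 10(j + 1)^4 + 2(j + 1)^2).
Simplifying, S(j+1) = (j + 1)(2j^4 + 13j^3 + 31j^2 + 28j + 12) = (j+1)(2(j+1)^4 + 5(j+1)^3 + 4(j+1)^2 - 3(j+1) + 4),
which is the closed form with t = j+1.
By the principle of mathematical induction, the result holds for all t ≥ 1.

S(t) = t(2t^4 + 5t^3 + 4t^2 - 3t + 4)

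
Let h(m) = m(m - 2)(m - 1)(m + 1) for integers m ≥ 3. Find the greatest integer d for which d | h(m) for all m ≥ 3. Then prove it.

Computing the first values: h(3) = 24 and h(4) = 120; gcd(24, 120) = 24, so d ≤ 24.
We prove 24 | m(m - 2)(m - 1)(m + 1) for all m ≥ 3 by induction on m.
For the base case m = 3: h(3) = 24 = 24·(1), so 24 | h(3).
Inductive step: assume the claim holds for m = i, i.e. 24 | h(i). Then
h(i+1) − h(i) = (i-1)·i·(i+1)·(i+2) − (i-2)·(i-1)·i·(i+1) = (i-1)·i·(i+1)·[(i+2) − (i-2)] = 4·(i-1)·i·(i+1). The product of 3 consecutive integers is divisible by (3)! = 6, so h(i+1) − h(i) is divisible by 4·6 = 24. By the inductive hypothesis 24 | h(i), hence 24 | h(i+1).
This completes the induction.
Therefore the largest such d is 24.

d = 24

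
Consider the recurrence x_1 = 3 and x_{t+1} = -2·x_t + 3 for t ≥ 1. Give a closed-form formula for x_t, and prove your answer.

x_t = -(-2)^t + 1

Computing the first terms: x_1 = 3, x_2 = -3, x_3 = 9. This suggests x_t = -(-2)^t + 1.
Base step (t = 1): the formula gives 3 = 3 = x_1.
Inductive step: suppose the statement holds for some p ≥ 1, so x_p = -(-2)^p + 1.
Then x_{p+1} = -2·x_p + 3 = -2·(-(-2)^p + 1) + 3 = -(-2)^(p + 1) + 1,
which is the claimed formula at t = p+1.
This completes the induction.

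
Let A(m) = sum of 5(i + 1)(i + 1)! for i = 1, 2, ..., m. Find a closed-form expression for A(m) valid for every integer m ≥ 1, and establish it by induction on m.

We claim A(m) = 5(m + 2)! - 10 for all m ≥ 1.
For the base case m = 1: A(1) = 20, and the closed form gives 20. They agree.
Suppose the result is true for m = i, so A(i) = 5(i + 2)! - 10.
Then A(i+1) = A(i) + (5(i + 2)(i + 2)!) = (5(i + 2)! - 10) + (5(i + 2)(i + 2)!).
Simplifying, A(i+1) = 5((i+1) + 2)! - 10,
which is the closed form with m = i+1.
Hence, by induction on m, the claim holds for every m ≥ 1.

A(m) = 5(m + 2)! - 10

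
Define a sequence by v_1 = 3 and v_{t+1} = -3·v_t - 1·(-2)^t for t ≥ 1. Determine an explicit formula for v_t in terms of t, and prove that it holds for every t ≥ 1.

v_t = -(-2)^t + (-3)^(t - 1)

Computing the first terms: v_1 = 3, v_2 = -7, v_3 = 17. This suggests v_t = -(-2)^t + (-3)^(t - 1).
Base case (t = 1): the formula gives 3 = 3 = v_1.
Inductive step: assume the claim holds for t = k, so v_k = -(-2)^k + (-3)^(k - 1).
Then v_{k+1} = -3·v_k - 1·(-2)^k = -3·(-(-2)^k + (-3)^(k - 1)) - 1·(-2)^k = -(-2)^(k + 1) + (-3)^k = -(-2)^(k+1) + (-3)^((k+1) - 1),
which is the claimed formula at t = k+1.
Hence, by induction on t, the claim holds for every t ≥ 1.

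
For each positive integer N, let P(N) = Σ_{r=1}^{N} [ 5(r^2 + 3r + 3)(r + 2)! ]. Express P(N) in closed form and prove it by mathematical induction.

P(N) = (5N + 5)(N + 3)! - 30

We claim P(N) = (5N + 5)(N + 3)! - 30 for all N ≥ 1.
Base case (N = 1): P(1) = 210, and the closed form gives 210. They agree.
Inductive step: suppose the statement holds for some r ≥ 1, so P(r) = (5r + 5)(r + 3)! - 30.
Then P(r+1) = P(r) + (5(r^2 + 5r + 7)(r + 3)!) = ((5r + 5)(r + 3)! - 30) + (5(r^2 + 5r + 7)(r + 3)!).
Simplifying, P(r+1) = (5(r+1) + 5)((r+1) + 3)! - 30,
which is the closed form with N = r+1.
Hence, by induction on N, the claim holds for every N ≥ 1.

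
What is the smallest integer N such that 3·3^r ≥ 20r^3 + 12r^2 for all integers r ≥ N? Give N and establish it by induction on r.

At r = 7: 6561 < 7448, so the inequality fails and N ≥ 8. We prove 3·3^r ≥ 20r^3 + 12r^2 for all r ≥ 8.
When r = 8: 3·3^r = 19683 and 20r^3 + 12r^2 = 11008, so 19683 ≥ 11008.
Inductive step: suppose the statement holds for some m ≥ 8, so 3·3^m ≥ 20m^3 + 12m^2.
Then 3·3^(m + 1) = 3·(3·3^m) ≥ 3·(20m^3 + 12m^2).
Also, for m ≥ 8 we have 3·(20m^3 + 12m^2) ≥ 20(m+1)^3 + 12(m+1)^2, since 3·(20m^3 + 12m^2) − (20(m+1)^3 + 12(m+1)^2) = 40m^3 - 36m^2 - 84m - 32, which is nonnegative for all m ≥ 8.
Combining, 3·3^(m + 1) ≥ 20(m+1)^3 + 12(m+1)^2.
This completes the induction.
Hence the smallest such N is 8.

N = 8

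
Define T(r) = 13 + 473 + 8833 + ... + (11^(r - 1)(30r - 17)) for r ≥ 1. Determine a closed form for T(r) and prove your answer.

We claim T(r) = 11^r(3r - 2) + 2 for all r ≥ 1.
When r = 1: T(1) = 13, and the closed form gives 13. They agree.
Inductive step: suppose the statement holds for some k ≥ 1, so T(k) = 11^k(3k - 2) + 2.
Then T(k+1) = T(k) + (11^k(30k + 13)) = (11^k(3k - 2) + 2) + (11^k(30k + 13)).
Simplifying, T(k+1) = 33·11^k·k + 11·11^k + 2 = 11^(k+1)(3(k+1) - 2) + 2,
which is the closed form with r = k+1.
By the principle of mathematical induction, the result holds for all r ≥ 1.

T(r) = 11^r(3r - 2) + 2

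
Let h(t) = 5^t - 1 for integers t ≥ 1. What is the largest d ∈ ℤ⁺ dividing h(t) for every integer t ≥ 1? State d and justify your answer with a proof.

d = 4

Computing the first values: h(1) = 4 and h(2) = 24; gcd(4, 24) = 4, so d ≤ 4.
We prove 4 | 5^t - 1 for all t ≥ 1 by induction on t.
Base case (t = 1): h(1) = 4 = 4·(1), so 4 | h(1).
Inductive step: suppose the statement holds for some k ≥ 1, i.e. 4 | h(k). Then
5^{k+1} − 1^{k+1} = 5·5^k − 1·1^k = 5·(5^k − 1^k) + (4)·1^k. The first term is divisible by 4 by the inductive hypothesis, and the second term (4)·1^k is divisible by 4 since 4 | 4. Hence 4 | h(k+1).
Hence, by induction on t, the claim holds for every t ≥ 1.
Therefore the largest such d is 4.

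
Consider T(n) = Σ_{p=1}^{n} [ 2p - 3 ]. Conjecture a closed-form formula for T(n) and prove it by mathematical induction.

T(n) = n(n - 2)

We claim T(n) = n(n - 2) for all n ≥ 1.
When n = 1: T(1) = -1, and the closed form gives -1. They agree.
Suppose the result is true for n = p, so T(p) = p(p - 2).
Then T(p+1) = T(p) + (2p - 1) = (p(p - 2)) + (2p - 1).
Simplifying, T(p+1) = (p - 1)(p + 1) = (p+1)((p+1) - 2),
which is the closed form with n = p+1.
By induction, the statement is established for all n ≥ 1.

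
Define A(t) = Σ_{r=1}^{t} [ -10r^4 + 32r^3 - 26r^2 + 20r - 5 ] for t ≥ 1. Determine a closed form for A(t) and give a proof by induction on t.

A(t) = -t(2t^4 - 3t^3 - 4t^2 - 5t - 1)

We claim A(t) = -t(2t^4 - 3t^3 - 4t^2 - 5t - 1) for all t ≥ 1.
For the base case t = 1: A(1) = 11, and the closed form gives 11. They agree.
Inductive step: suppose the statement holds for some r ≥ 1, so A(r) = r(-2r^4 + 3r^3 + 4r^2 + 5r + 1).
Then A(r+1) = A(r) + (-10r^4 - 8r^3 + 10r^2 + 24r + 11) = (r(-2r^4 + 3r^3 + 4r^2 + 5r + 1)) + (-10r^4 - 8r^3 + 10r^2 + 24r + 11).
Simplifying, A(r+1) = -(r + 1)(2r^4 + 5r^3 - r^2 - 14r - 11) = -(r+1)(2(r+1)^4 - 3(r+1)^3 - 4(r+1)^2 - 5(r+1) - 1),
which is the closed form with t = r+1.
By induction, the statement is established for all t ≥ 1.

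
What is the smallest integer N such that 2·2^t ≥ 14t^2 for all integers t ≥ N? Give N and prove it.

N = 10

At t = 9: 1024 < 1134, so the inequality fails and N ≥ 10. We prove 2·2^t ≥ 14t^2 for all t ≥ 10.
When t = 10: 2·2^t = 2048 and 14t^2 = 1400, so 2048 ≥ 1400.
Inductive step: assume the claim holds for t = r, so 2·2^r ≥ 14r^2.
Then 2·2^(r + 1) = 2·(2·2^r) ≥ 2·(14r^2).
Also, for r ≥ 10 we have 2·(14r^2) ≥ 14(r+1)^2, since 2 ≥ (1 + 1/r)^2 for all r ≥ 10.
Combining, 2·2^(r + 1) ≥ 14(r+1)^2.
This completes the induction.
Hence the smallest such N is 10.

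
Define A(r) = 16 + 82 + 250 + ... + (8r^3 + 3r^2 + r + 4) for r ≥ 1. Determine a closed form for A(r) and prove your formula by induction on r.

We claim A(r) = r(2r^3 + 5r^2 + 4r + 5) for all r ≥ 1.
For the base case r = 1: A(1) = 16, and the closed form gives 16. They agree.
Suppose the result is true for r = m, so A(m) = m(2m^3 + 5m^2 + 4m + 5).
Then A(m+1) = A(m) + (8m^3 + 27m^2 + 31m + 16) = (m(2m^3 + 5m^2 + 4m + 5)) + (8m^3 + 27m^2 + 31m + 16).
Simplifying, A(m+1) = (m + 1)(2m^3 + 11m^2 + 20m + 16) = (m+1)(2(m+1)^3 + 5(m+1)^2 + 4(m+1) + 5),
which is the closed form with r = m+1.
By induction, the statement is established for all r ≥ 1.

A(r) = r(2r^3 + 5r^2 + 4r + 5)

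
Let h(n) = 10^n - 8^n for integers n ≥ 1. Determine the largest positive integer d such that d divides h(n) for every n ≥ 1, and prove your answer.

Computing the first values: h(1) = 2 and h(2) = 36; gcd(2, 36) = 2, so d ≤ 2.
We prove 2 | 10^n - 8^n for all n ≥ 1 by induction on n.
Base case (n = 1): h(1) = 2 = 2·(1), so 2 | h(1).
Inductive step: assume the claim holds for n = k, i.e. 2 | h(k). Then
10^{k+1} − 8^{k+1} = 10·10^k − 8·8^k = 10·(10^k − 8^k) + (2)·8^k. The first term is divisible by 2 by the inductive hypothesis, and the second term (2)·8^k is divisible by 2 since 2 | 2. Hence 2 | h(k+1).
Hence, by induction on n, the claim holds for every n ≥ 1.
Therefore the largest such d is 2.

d = 2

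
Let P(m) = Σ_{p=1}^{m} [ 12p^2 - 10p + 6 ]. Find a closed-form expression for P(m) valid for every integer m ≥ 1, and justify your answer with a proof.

P(m) = m(4m^2 + m + 3)

We claim P(m) = m(4m^2 + m + 3) for all m ≥ 1.
Base step (m = 1): P(1) = 8, and the closed form gives 8. They agree.
For the inductive step, assume it holds for an arbitrary p ≥ 1, so P(p) = p(4p^2 + p + 3).
Then P(p+1) = P(p) + (12p^2 + 14p + 8) = (p(4p^2 + p + 3)) + (12p^2 + 14p + 8).
Simplifying, P(p+1) = (p + 1)(4p^2 + 9p + 8) = (p+1)(4(p+1)^2 + (p+1) + 3),
which is the closed form with m = p+1.
By the principle of mathematical induction, the result holds for all m ≥ 1.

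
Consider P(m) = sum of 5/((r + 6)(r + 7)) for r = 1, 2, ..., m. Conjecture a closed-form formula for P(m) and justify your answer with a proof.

We claim P(m) = 5m/(7(m + 7)) for all m ≥ 1.
When m = 1: P(1) = 5/56, and the closed form gives 5/56. They agree.
Inductive step: assume the claim holds for m = r, so P(r) = 5r/(7(r + 7)).
Then P(r+1) = P(r) + (5/((r + 7)(r + 8))) = (5r/(7(r + 7))) + (5/((r + 7)(r + 8))).
Simplifying, P(r+1) = 5(r + 1)/(7(r + 8)) = 5(r+1)/(7((r+1) + 7)),
which is the closed form with m = r+1.
By the principle of mathematical induction, the result holds for all m ≥ 1.

P(m) = 5m/(7(m + 7))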